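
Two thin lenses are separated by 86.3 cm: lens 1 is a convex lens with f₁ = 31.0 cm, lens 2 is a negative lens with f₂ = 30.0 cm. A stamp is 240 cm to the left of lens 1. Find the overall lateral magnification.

Lens 1: 1/d_i1 = 1/(31.0) − 1/(240) = 0.02809, so d_i1 = 35.60 cm; m₁ = −d_i1/d_o1 = -0.1483.
d_o2 = 86.3 − (35.60) = 50.70 cm.
f₂ = −30.0 cm (diverging).
Lens 2: 1/d_i2 = 1/(-30.0) − 1/(50.70) = -0.05306, so d_i2 = -18.85 cm; m₂ = −d_i2/d_o2 = +0.3717.
m = m₁·m₂ = (-0.1483)(+0.3717) = -0.0551.

m = -0.0551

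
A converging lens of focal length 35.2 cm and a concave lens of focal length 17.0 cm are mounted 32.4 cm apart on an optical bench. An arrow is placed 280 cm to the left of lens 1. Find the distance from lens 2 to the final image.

Lens 1: 1/d_i1 = 1/f₁ − 1/d_o1 = 1/(35.2) − 1/(280) = 0.02484, so d_i1 = 40.26 cm.
The intermediate image is 40.26 cm to the right of lens 1, which lies 7.860 cm to the right of lens 2 — a virtual object — so d_o2 = −7.860 cm.
Lens 2 is diverging, so f₂ = −17.0 cm.
Lens 2: 1/d_i2 = 1/f₂ − 1/d_o2 = 1/(-17.0) − 1/(-7.860) = 0.06840, so d_i2 = 14.6 cm.
The final image is real, 14.6 cm to the right of lens 2 (overall magnification ≈ -0.27).

14.6 cm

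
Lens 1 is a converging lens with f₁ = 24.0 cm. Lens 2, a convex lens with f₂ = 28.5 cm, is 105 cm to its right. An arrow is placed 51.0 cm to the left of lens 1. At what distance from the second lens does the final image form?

Lens 1: 1/d_i1 = 1/f₁ − 1/d_o1 = 1/(24.0) − 1/(51.0) = 0.02206, so d_i1 = 45.33 cm.
The intermediate image is 45.33 cm to the right of lens 1, which is 105 − (45.33) = 59.67 cm to the left of lens 2, so d_o2 = +59.67 cm.
Lens 2: 1/d_i2 = 1/f₂ − 1/d_o2 = 1/(28.5) − 1/(59.67) = 0.01833, so d_i2 = 54.6 cm.
The final image is real, 54.6 cm to the right of lens 2 (overall magnification ≈ 0.81).

54.6 cm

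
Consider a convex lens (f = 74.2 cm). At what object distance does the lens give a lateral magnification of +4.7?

58.4 cm

m = −d_i/d_o ⇒ d_i = −m·d_o.
1/f = 1/d_o + 1/d_i = 1/d_o − 1/(m·d_o) = (1 − 1/m)/d_o, so d_o = f(1 − 1/m) = (74.20)(1 − 1/(+4.7)) = 58.4 cm.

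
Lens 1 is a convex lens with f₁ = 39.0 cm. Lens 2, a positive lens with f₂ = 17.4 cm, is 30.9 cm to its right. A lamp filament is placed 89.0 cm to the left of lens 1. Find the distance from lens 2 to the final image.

Lens 1: 1/d_i1 = 1/f₁ − 1/d_o1 = 1/(39.0) − 1/(89.0) = 0.01441, so d_i1 = 69.42 cm.
The intermediate image is 69.42 cm to the right of lens 1, which lies 38.52 cm to the right of lens 2 — a virtual object — so d_o2 = −38.52 cm.
Lens 2: 1/d_i2 = 1/f₂ − 1/d_o2 = 1/(17.4) − 1/(-38.52) = 0.08343, so d_i2 = 12.0 cm.
The final image is real, 12.0 cm to the right of lens 2 (overall magnification ≈ -0.24).

12.0 cm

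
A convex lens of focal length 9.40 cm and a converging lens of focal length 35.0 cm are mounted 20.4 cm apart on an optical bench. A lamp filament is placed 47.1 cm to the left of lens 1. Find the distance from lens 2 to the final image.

Lens 1: 1/d_i1 = 1/f₁ − 1/d_o1 = 1/(9.40) − 1/(47.1) = 0.08515, so d_i1 = 11.74 cm.
The intermediate image is 11.74 cm to the right of lens 1, which is 20.4 − (11.74) = 8.660 cm to the left of lens 2, so d_o2 = +8.660 cm.
Lens 2: 1/d_i2 = 1/f₂ − 1/d_o2 = 1/(35.0) − 1/(8.660) = -0.08690, so d_i2 = -11.5 cm.
The final image is virtual, 11.5 cm to the left of lens 2 (overall magnification ≈ -0.33).

11.5 cm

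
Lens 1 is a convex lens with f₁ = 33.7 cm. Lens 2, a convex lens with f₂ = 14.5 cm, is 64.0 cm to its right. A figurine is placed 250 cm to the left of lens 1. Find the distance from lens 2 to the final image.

34.4 cm

Lens 1: 1/d_i1 = 1/f₁ − 1/d_o1 = 1/(33.7) − 1/(250) = 0.02567, so d_i1 = 38.95 cm.
The intermediate image is 38.95 cm to the right of lens 1, which is 64.0 − (38.95) = 25.05 cm to the left of lens 2, so d_o2 = +25.05 cm.
Lens 2: 1/d_i2 = 1/f₂ − 1/d_o2 = 1/(14.5) − 1/(25.05) = 0.02905, so d_i2 = 34.4 cm.
The final image is real, 34.4 cm to the right of lens 2 (overall magnification ≈ 0.21).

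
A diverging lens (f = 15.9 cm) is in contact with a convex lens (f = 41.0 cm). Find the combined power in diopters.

P₁ = 1/f₁ = 1/(-0.159 m) = -6.289 D; P₂ = 1/f₂ = 1/(0.410 m) = +2.439 D.
For thin lenses in contact, P = P₁ + P₂ = (-6.289) + (+2.439) = -3.85 D.

P = -3.85 D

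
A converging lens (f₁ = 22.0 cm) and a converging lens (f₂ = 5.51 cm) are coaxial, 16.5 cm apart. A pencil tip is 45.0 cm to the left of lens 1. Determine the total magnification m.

Lens 1: 1/d_i1 = 1/(22.0) − 1/(45.0) = 0.02323, so d_i1 = 43.04 cm; m₁ = −d_i1/d_o1 = -0.9564.
d_o2 = 16.5 − (43.04) = -26.54 cm (virtual object).
Lens 2: 1/d_i2 = 1/(5.51) − 1/(-26.54) = 0.2192, so d_i2 = 4.563 cm; m₂ = −d_i2/d_o2 = +0.1719.
m = m₁·m₂ = (-0.9564)(+0.1719) = -0.164.

m = -0.164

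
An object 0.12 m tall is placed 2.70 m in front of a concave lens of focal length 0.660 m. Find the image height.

0.0236 m

For a concave lens, f = -0.660 m.
1/d_i = 1/f − 1/d_o = 1/(-0.6600) − 1/(2.70) = -1.886, so d_i = -0.5304 m.
m = −d_i/d_o = +0.1964.
|h_i| = |m|·h_o = 0.1964 × 0.12 = 0.0236 m. The image is virtual, upright and reduced, on the same side as the object.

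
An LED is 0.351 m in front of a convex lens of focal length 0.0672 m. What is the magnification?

1/d_i = 1/f − 1/d_o = 1/(0.06720) − 1/(0.351) = 12.03, so d_i = 0.08311 m.
m = −d_i/d_o = −(0.08311)/(0.351) = -0.237.
The image is real, inverted and reduced, on the far side of the lens.

m = -0.237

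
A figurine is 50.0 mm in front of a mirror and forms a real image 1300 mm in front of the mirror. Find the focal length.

f = 48.1 mm (concave)

Real image ⇒ d_i = +1300 mm.
1/f = 1/d_o + 1/d_i = 1/(50.0) + 1/(1300) = 0.02077, so f = 48.1 mm.
Since f is positive, the mirror is concave.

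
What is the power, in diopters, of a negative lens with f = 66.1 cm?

For a negative lens, f = −66.1 cm.
f = -66.1 cm = -0.661 m.
P = 1/f = 1/(-0.661 m) = -1.51 D.

P = -1.51 D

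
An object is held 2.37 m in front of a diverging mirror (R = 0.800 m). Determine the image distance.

0.342 m

f = R/2 = 0.800/2 = 0.4000 m; for a diverging mirror, f = -0.4000 m.
Mirror equation: 1/s_i = 1/f − 1/s_o = 1/(-0.4000) − 1/(2.37) = -2.500 − 0.4219 = -2.922, so s_i = -0.342 m.
The image is virtual, upright and reduced, behind the mirror.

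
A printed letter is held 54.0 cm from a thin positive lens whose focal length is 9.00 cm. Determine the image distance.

Lens equation: 1/s_i = 1/f − 1/s_o = 1/(9.000) − 1/(54.0) = 0.1111 − 0.01852 = 0.09259, so s_i = 10.8 cm.
The image is real, inverted and reduced, on the far side of the lens.

10.8 cm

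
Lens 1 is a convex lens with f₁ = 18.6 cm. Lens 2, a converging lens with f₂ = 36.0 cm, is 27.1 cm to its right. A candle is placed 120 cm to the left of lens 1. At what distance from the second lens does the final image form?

5.93 cm

Lens 1: 1/d_i1 = 1/f₁ − 1/d_o1 = 1/(18.6) − 1/(120) = 0.04543, so d_i1 = 22.01 cm.
The intermediate image is 22.01 cm to the right of lens 1, which is 27.1 − (22.01) = 5.090 cm to the left of lens 2, so d_o2 = +5.090 cm.
Lens 2: 1/d_i2 = 1/f₂ − 1/d_o2 = 1/(36.0) − 1/(5.090) = -0.1687, so d_i2 = -5.93 cm.
The final image is virtual, 5.93 cm to the left of lens 2 (overall magnification ≈ -0.21).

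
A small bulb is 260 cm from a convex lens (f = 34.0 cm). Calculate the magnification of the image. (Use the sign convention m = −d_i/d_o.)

m = -0.150

1/d_i = 1/f − 1/d_o = 1/(34.00) − 1/(260) = 0.02557, so d_i = 39.12 cm.
m = −d_i/d_o = −(39.12)/(260) = -0.150.
The image is real, inverted and reduced, on the far side of the lens.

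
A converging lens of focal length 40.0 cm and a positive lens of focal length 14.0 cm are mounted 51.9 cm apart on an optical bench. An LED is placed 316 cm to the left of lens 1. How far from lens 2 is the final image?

Lens 1: 1/d_i1 = 1/f₁ − 1/d_o1 = 1/(40.0) − 1/(316) = 0.02184, so d_i1 = 45.80 cm.
The intermediate image is 45.80 cm to the right of lens 1, which is 51.9 − (45.80) = 6.100 cm to the left of lens 2, so d_o2 = +6.100 cm.
Lens 2: 1/d_i2 = 1/f₂ − 1/d_o2 = 1/(14.0) − 1/(6.100) = -0.09251, so d_i2 = -10.8 cm.
The final image is virtual, 10.8 cm to the left of lens 2 (overall magnification ≈ -0.26).

10.8 cm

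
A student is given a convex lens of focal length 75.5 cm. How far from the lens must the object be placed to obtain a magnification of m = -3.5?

m = −d_i/d_o ⇒ d_i = −m·d_o.
1/f = 1/d_o + 1/d_i = 1/d_o − 1/(m·d_o) = (1 − 1/m)/d_o, so d_o = f(1 − 1/m) = (75.50)(1 − 1/(-3.5)) = 97.1 cm.

97.1 cm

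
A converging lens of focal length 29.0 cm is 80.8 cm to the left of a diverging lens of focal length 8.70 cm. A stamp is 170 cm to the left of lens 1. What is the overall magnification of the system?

Lens 1: 1/d_i1 = 1/(29.0) − 1/(170) = 0.02860, so d_i1 = 34.96 cm; m₁ = −d_i1/d_o1 = -0.2056.
d_o2 = 80.8 − (34.96) = 45.84 cm.
f₂ = −8.70 cm (diverging).
Lens 2: 1/d_i2 = 1/(-8.70) − 1/(45.84) = -0.1368, so d_i2 = -7.312 cm; m₂ = −d_i2/d_o2 = +0.1595.
m = m₁·m₂ = (-0.2056)(+0.1595) = -0.0328.

m = -0.0328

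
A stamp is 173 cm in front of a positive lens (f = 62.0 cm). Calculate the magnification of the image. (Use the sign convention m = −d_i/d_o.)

1/d_i = 1/f − 1/d_o = 1/(62.00) − 1/(173) = 0.01035, so d_i = 96.63 cm.
m = −d_i/d_o = −(96.63)/(173) = -0.559.
The image is real, inverted and reduced, on the far side of the lens.

m = -0.559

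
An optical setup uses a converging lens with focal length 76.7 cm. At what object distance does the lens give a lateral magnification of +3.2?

52.7 cm

m = −d_i/d_o ⇒ d_i = −m·d_o.
1/f = 1/d_o + 1/d_i = 1/d_o − 1/(m·d_o) = (1 − 1/m)/d_o, so d_o = f(1 − 1/m) = (76.70)(1 − 1/(+3.2)) = 52.7 cm.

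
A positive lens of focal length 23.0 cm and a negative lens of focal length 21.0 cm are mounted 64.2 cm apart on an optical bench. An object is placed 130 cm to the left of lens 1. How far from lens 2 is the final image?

Lens 1: 1/d_i1 = 1/f₁ − 1/d_o1 = 1/(23.0) − 1/(130) = 0.03579, so d_i1 = 27.94 cm.
The intermediate image is 27.94 cm to the right of lens 1, which is 64.2 − (27.94) = 36.26 cm to the left of lens 2, so d_o2 = +36.26 cm.
Lens 2 is diverging, so f₂ = −21.0 cm.
Lens 2: 1/d_i2 = 1/f₂ − 1/d_o2 = 1/(-21.0) − 1/(36.26) = -0.07520, so d_i2 = -13.3 cm.
The final image is virtual, 13.3 cm to the left of lens 2 (overall magnification ≈ -0.079).

13.3 cm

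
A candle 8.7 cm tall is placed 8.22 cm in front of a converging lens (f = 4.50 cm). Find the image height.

1/d_i = 1/f − 1/d_o = 1/(4.500) − 1/(8.22) = 0.1006, so d_i = 9.944 cm.
m = −d_i/d_o = -1.210.
|h_i| = |m|·h_o = 1.210 × 8.7 = 10.5 cm. The image is real, inverted and enlarged, on the far side of the lens.

10.5 cm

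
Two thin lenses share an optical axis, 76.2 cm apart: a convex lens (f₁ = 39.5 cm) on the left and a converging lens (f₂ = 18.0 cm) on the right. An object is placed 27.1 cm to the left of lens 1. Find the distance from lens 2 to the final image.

20.2 cm

Lens 1: 1/d_i1 = 1/f₁ − 1/d_o1 = 1/(39.5) − 1/(27.1) = -0.01158, so d_i1 = -86.33 cm.
The intermediate image is 86.33 cm to the left of lens 1 (virtual), which is 76.2 − (-86.33) = 162.5 cm to the left of lens 2, so d_o2 = +162.5 cm.
Lens 2: 1/d_i2 = 1/f₂ − 1/d_o2 = 1/(18.0) − 1/(162.5) = 0.04940, so d_i2 = 20.2 cm.
The final image is real, 20.2 cm to the right of lens 2 (overall magnification ≈ -0.40).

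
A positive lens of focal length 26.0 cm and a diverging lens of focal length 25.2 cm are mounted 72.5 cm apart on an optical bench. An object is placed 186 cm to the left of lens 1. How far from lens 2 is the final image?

Lens 1: 1/d_i1 = 1/f₁ − 1/d_o1 = 1/(26.0) − 1/(186) = 0.03309, so d_i1 = 30.23 cm.
The intermediate image is 30.23 cm to the right of lens 1, which is 72.5 − (30.23) = 42.27 cm to the left of lens 2, so d_o2 = +42.27 cm.
Lens 2 is diverging, so f₂ = −25.2 cm.
Lens 2: 1/d_i2 = 1/f₂ − 1/d_o2 = 1/(-25.2) − 1/(42.27) = -0.06334, so d_i2 = -15.8 cm.
The final image is virtual, 15.8 cm to the left of lens 2 (overall magnification ≈ -0.061).

15.8 cm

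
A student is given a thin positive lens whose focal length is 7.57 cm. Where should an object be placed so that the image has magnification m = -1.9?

m = −d_i/d_o ⇒ d_i = −m·d_o.
1/f = 1/d_o + 1/d_i = 1/d_o − 1/(m·d_o) = (1 − 1/m)/d_o, so d_o = f(1 − 1/m) = (7.570)(1 − 1/(-1.9)) = 11.6 cm.

11.6 cm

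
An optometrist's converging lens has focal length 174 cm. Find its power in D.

f = 174 cm = 1.74 m.
P = 1/f = 1/(1.74 m) = +0.575 D.

P = +0.575 D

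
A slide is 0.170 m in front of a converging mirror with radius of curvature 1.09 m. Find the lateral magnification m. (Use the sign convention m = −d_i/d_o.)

f = R/2 = 1.09/2 = 0.5450 m.
1/d_i = 1/f − 1/d_o = 1/(0.5450) − 1/(0.170) = -4.047, so d_i = -0.2471 m.
m = −d_i/d_o = −(-0.2471)/(0.170) = +1.45.
The image is virtual, upright and enlarged, behind the mirror.

m = +1.45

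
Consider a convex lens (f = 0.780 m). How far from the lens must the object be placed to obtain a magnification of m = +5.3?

0.633 m

m = −d_i/d_o ⇒ d_i = −m·d_o.
1/f = 1/d_o + 1/d_i = 1/d_o − 1/(m·d_o) = (1 − 1/m)/d_o, so d_o = f(1 − 1/m) = (0.7800)(1 − 1/(+5.3)) = 0.633 m.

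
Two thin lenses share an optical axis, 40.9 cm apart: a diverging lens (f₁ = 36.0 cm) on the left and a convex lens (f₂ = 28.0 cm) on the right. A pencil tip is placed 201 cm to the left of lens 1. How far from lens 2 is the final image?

46.1 cm

Lens 1 is diverging, so f₁ = −36.0 cm.
Lens 1: 1/d_i1 = 1/f₁ − 1/d_o1 = 1/(-36.0) − 1/(201) = -0.03275, so d_i1 = -30.53 cm.
The intermediate image is 30.53 cm to the left of lens 1 (virtual), which is 40.9 − (-30.53) = 71.43 cm to the left of lens 2, so d_o2 = +71.43 cm.
Lens 2: 1/d_i2 = 1/f₂ − 1/d_o2 = 1/(28.0) − 1/(71.43) = 0.02171, so d_i2 = 46.1 cm.
The final image is real, 46.1 cm to the right of lens 2 (overall magnification ≈ -0.098).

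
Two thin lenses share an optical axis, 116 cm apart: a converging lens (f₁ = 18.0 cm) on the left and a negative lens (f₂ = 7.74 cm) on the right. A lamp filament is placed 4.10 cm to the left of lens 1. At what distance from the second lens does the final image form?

7.28 cm

Lens 1: 1/d_i1 = 1/f₁ − 1/d_o1 = 1/(18.0) − 1/(4.10) = -0.1883, so d_i1 = -5.309 cm.
The intermediate image is 5.309 cm to the left of lens 1 (virtual), which is 116 − (-5.309) = 121.3 cm to the left of lens 2, so d_o2 = +121.3 cm.
Lens 2 is diverging, so f₂ = −7.74 cm.
Lens 2: 1/d_i2 = 1/f₂ − 1/d_o2 = 1/(-7.74) − 1/(121.3) = -0.1374, so d_i2 = -7.28 cm.
The final image is virtual, 7.28 cm to the left of lens 2 (overall magnification ≈ 0.078).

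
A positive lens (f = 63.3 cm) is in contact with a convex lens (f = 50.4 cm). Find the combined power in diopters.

P₁ = 1/f₁ = 1/(0.633 m) = +1.580 D; P₂ = 1/f₂ = 1/(0.504 m) = +1.984 D.
For thin lenses in contact, P = P₁ + P₂ = (+1.580) + (+1.984) = +3.56 D.

P = +3.56 D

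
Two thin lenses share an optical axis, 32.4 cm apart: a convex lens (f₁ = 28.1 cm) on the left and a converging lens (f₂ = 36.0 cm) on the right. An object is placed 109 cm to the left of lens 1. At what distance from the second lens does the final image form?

4.74 cm

Lens 1: 1/d_i1 = 1/f₁ − 1/d_o1 = 1/(28.1) − 1/(109) = 0.02641, so d_i1 = 37.86 cm.
The intermediate image is 37.86 cm to the right of lens 1, which lies 5.460 cm to the right of lens 2 — a virtual object — so d_o2 = −5.460 cm.
Lens 2: 1/d_i2 = 1/f₂ − 1/d_o2 = 1/(36.0) − 1/(-5.460) = 0.2109, so d_i2 = 4.74 cm.
The final image is real, 4.74 cm to the right of lens 2 (overall magnification ≈ -0.30).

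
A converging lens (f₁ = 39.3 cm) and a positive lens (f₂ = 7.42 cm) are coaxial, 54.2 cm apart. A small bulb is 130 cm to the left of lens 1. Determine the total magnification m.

m = -0.337

Lens 1: 1/d_i1 = 1/(39.3) − 1/(130) = 0.01775, so d_i1 = 56.33 cm; m₁ = −d_i1/d_o1 = -0.4333.
d_o2 = 54.2 − (56.33) = -2.130 cm (virtual object).
Lens 2: 1/d_i2 = 1/(7.42) − 1/(-2.130) = 0.6043, so d_i2 = 1.655 cm; m₂ = −d_i2/d_o2 = +0.7770.
m = m₁·m₂ = (-0.4333)(+0.7770) = -0.337.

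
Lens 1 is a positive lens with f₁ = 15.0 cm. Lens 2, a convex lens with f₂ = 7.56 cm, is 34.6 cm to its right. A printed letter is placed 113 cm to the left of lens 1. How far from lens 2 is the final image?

Lens 1: 1/d_i1 = 1/f₁ − 1/d_o1 = 1/(15.0) − 1/(113) = 0.05782, so d_i1 = 17.30 cm.
The intermediate image is 17.30 cm to the right of lens 1, which is 34.6 − (17.30) = 17.30 cm to the left of lens 2, so d_o2 = +17.30 cm.
Lens 2: 1/d_i2 = 1/f₂ − 1/d_o2 = 1/(7.56) − 1/(17.30) = 0.07447, so d_i2 = 13.4 cm.
The final image is real, 13.4 cm to the right of lens 2 (overall magnification ≈ 0.12).

13.4 cm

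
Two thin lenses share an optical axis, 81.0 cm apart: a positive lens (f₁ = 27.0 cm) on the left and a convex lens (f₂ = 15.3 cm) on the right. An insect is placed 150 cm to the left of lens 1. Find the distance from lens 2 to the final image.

Lens 1: 1/d_i1 = 1/f₁ − 1/d_o1 = 1/(27.0) − 1/(150) = 0.03037, so d_i1 = 32.93 cm.
The intermediate image is 32.93 cm to the right of lens 1, which is 81.0 − (32.93) = 48.07 cm to the left of lens 2, so d_o2 = +48.07 cm.
Lens 2: 1/d_i2 = 1/f₂ − 1/d_o2 = 1/(15.3) − 1/(48.07) = 0.04456, so d_i2 = 22.4 cm.
The final image is real, 22.4 cm to the right of lens 2 (overall magnification ≈ 0.10).

22.4 cm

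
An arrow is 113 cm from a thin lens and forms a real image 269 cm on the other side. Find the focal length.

Real image ⇒ d_i = +269 cm.
1/f = 1/d_o + 1/d_i = 1/(113) + 1/(269) = 0.01257, so f = 79.6 cm.
Since f is positive, the thin lens is converging.

f = 79.6 cm (converging)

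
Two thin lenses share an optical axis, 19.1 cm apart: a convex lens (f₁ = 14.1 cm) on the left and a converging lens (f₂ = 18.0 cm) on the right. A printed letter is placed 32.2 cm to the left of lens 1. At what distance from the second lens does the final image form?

4.49 cm

Lens 1: 1/d_i1 = 1/f₁ − 1/d_o1 = 1/(14.1) − 1/(32.2) = 0.03987, so d_i1 = 25.08 cm.
The intermediate image is 25.08 cm to the right of lens 1, which lies 5.980 cm to the right of lens 2 — a virtual object — so d_o2 = −5.980 cm.
Lens 2: 1/d_i2 = 1/f₂ − 1/d_o2 = 1/(18.0) − 1/(-5.980) = 0.2228, so d_i2 = 4.49 cm.
The final image is real, 4.49 cm to the right of lens 2 (overall magnification ≈ -0.58).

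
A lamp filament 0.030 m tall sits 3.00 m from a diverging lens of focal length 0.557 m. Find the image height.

For a diverging lens, f = -0.557 m.
1/d_i = 1/f − 1/d_o = 1/(-0.5570) − 1/(3.00) = -2.129, so d_i = -0.4698 m.
m = −d_i/d_o = +0.1566.
|h_i| = |m|·h_o = 0.1566 × 0.030 = 0.00470 m. The image is virtual, upright and reduced, on the same side as the object.

0.00470 m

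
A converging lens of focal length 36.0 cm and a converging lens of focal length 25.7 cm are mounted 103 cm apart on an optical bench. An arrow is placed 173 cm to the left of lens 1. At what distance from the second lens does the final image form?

Lens 1: 1/d_i1 = 1/f₁ − 1/d_o1 = 1/(36.0) − 1/(173) = 0.02200, so d_i1 = 45.46 cm.
The intermediate image is 45.46 cm to the right of lens 1, which is 103 − (45.46) = 57.54 cm to the left of lens 2, so d_o2 = +57.54 cm.
Lens 2: 1/d_i2 = 1/f₂ − 1/d_o2 = 1/(25.7) − 1/(57.54) = 0.02153, so d_i2 = 46.4 cm.
The final image is real, 46.4 cm to the right of lens 2 (overall magnification ≈ 0.21).

46.4 cm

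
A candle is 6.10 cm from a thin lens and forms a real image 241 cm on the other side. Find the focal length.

f = 5.95 cm (converging)

Real image ⇒ d_i = +241 cm.
1/f = 1/d_o + 1/d_i = 1/(6.10) + 1/(241) = 0.1681, so f = 5.95 cm.
Since f is positive, the thin lens is converging.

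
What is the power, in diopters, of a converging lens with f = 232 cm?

P = +0.431 D

f = 232 cm = 2.32 m.
P = 1/f = 1/(2.32 m) = +0.431 D.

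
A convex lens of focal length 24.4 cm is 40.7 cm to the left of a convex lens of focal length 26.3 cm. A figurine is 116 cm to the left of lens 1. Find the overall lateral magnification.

Lens 1: 1/d_i1 = 1/(24.4) − 1/(116) = 0.03236, so d_i1 = 30.90 cm; m₁ = −d_i1/d_o1 = -0.2664.
d_o2 = 40.7 − (30.90) = 9.800 cm.
Lens 2: 1/d_i2 = 1/(26.3) − 1/(9.800) = -0.06402, so d_i2 = -15.62 cm; m₂ = −d_i2/d_o2 = +1.594.
m = m₁·m₂ = (-0.2664)(+1.594) = -0.425.

m = -0.425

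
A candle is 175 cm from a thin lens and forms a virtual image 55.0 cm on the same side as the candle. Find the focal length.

f = -80.2 cm (diverging)

Virtual image ⇒ d_i = −55.0 cm.
1/f = 1/d_o + 1/d_i = 1/(175) + 1/(-55.0) = -0.01247, so f = -80.2 cm.
Since f is negative, the thin lens is diverging.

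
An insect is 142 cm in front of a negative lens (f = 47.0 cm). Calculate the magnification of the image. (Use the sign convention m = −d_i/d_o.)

For a negative lens, f = -47.0 cm.
1/d_i = 1/f − 1/d_o = 1/(-47.00) − 1/(142) = -0.02832, so d_i = -35.31 cm.
m = −d_i/d_o = −(-35.31)/(142) = +0.249.
The image is virtual, upright and reduced, on the same side as the object.

m = +0.249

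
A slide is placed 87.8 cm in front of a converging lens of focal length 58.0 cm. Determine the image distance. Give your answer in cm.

Lens equation: 1/d_i = 1/f − 1/d_o = 1/(58.00) − 1/(87.8) = 0.01724 − 0.01139 = 0.005852, so d_i = 171 cm.
The image is real, inverted and enlarged, on the far side of the lens.

171 cm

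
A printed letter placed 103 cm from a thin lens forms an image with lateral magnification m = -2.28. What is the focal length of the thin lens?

m = −d_i/d_o ⇒ d_i = −m·d_o = −(-2.28)·(103) = 234.8 cm.
1/f = 1/d_o + 1/d_i = 1/(103) + 1/(234.8) = 0.01397, so f = 71.6 cm.
Since f is positive, the thin lens is converging.

f = 71.6 cm (converging)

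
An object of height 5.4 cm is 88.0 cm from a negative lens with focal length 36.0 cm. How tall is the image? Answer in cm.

1.57 cm

For a negative lens, f = -36.0 cm.
1/d_i = 1/f − 1/d_o = 1/(-36.00) − 1/(88.0) = -0.03914, so d_i = -25.55 cm.
m = −d_i/d_o = +0.2903.
|h_i| = |m|·h_o = 0.2903 × 5.4 = 1.57 cm. The image is virtual, upright and reduced, on the same side as the object.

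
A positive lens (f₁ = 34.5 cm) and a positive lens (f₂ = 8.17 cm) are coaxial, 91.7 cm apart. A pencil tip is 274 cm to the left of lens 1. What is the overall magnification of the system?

Lens 1: 1/d_i1 = 1/(34.5) − 1/(274) = 0.02534, so d_i1 = 39.47 cm; m₁ = −d_i1/d_o1 = -0.1441.
d_o2 = 91.7 − (39.47) = 52.23 cm.
Lens 2: 1/d_i2 = 1/(8.17) − 1/(52.23) = 0.1033, so d_i2 = 9.685 cm; m₂ = −d_i2/d_o2 = -0.1854.
m = m₁·m₂ = (-0.1441)(-0.1854) = +0.0267.

m = +0.0267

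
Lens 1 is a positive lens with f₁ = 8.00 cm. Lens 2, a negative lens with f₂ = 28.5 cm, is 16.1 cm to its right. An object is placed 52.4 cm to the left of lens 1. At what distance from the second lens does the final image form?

5.40 cm

Lens 1: 1/d_i1 = 1/f₁ − 1/d_o1 = 1/(8.00) − 1/(52.4) = 0.1059, so d_i1 = 9.441 cm.
The intermediate image is 9.441 cm to the right of lens 1, which is 16.1 − (9.441) = 6.659 cm to the left of lens 2, so d_o2 = +6.659 cm.
Lens 2 is diverging, so f₂ = −28.5 cm.
Lens 2: 1/d_i2 = 1/f₂ − 1/d_o2 = 1/(-28.5) − 1/(6.659) = -0.1853, so d_i2 = -5.40 cm.
The final image is virtual, 5.40 cm to the left of lens 2 (overall magnification ≈ -0.15).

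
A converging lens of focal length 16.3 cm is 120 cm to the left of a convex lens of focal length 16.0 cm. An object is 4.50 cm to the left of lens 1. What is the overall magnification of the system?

Lens 1: 1/d_i1 = 1/(16.3) − 1/(4.50) = -0.1609, so d_i1 = -6.216 cm; m₁ = −d_i1/d_o1 = +1.381.
d_o2 = 120 − (-6.216) = 126.2 cm.
Lens 2: 1/d_i2 = 1/(16.0) − 1/(126.2) = 0.05458, so d_i2 = 18.32 cm; m₂ = −d_i2/d_o2 = -0.1452.
m = m₁·m₂ = (+1.381)(-0.1452) = -0.201.

m = -0.201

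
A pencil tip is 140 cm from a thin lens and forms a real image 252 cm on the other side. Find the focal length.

Real image ⇒ d_i = +252 cm.
1/f = 1/d_o + 1/d_i = 1/(140) + 1/(252) = 0.01111, so f = 90.0 cm.
Since f is positive, the thin lens is converging.

f = 90.0 cm (converging)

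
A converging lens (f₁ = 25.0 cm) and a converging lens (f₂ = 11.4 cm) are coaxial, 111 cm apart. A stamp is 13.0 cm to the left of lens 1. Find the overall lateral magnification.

m = -0.187

Lens 1: 1/d_i1 = 1/(25.0) − 1/(13.0) = -0.03692, so d_i1 = -27.08 cm; m₁ = −d_i1/d_o1 = +2.083.
d_o2 = 111 − (-27.08) = 138.1 cm.
Lens 2: 1/d_i2 = 1/(11.4) − 1/(138.1) = 0.08048, so d_i2 = 12.43 cm; m₂ = −d_i2/d_o2 = -0.08998.
m = m₁·m₂ = (+2.083)(-0.08998) = -0.187.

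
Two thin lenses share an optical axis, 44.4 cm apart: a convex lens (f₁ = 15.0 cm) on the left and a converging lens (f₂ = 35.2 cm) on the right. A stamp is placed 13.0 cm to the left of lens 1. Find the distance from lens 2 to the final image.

46.8 cm

Lens 1: 1/d_i1 = 1/f₁ − 1/d_o1 = 1/(15.0) − 1/(13.0) = -0.01026, so d_i1 = -97.50 cm.
The intermediate image is 97.50 cm to the left of lens 1 (virtual), which is 44.4 − (-97.50) = 141.9 cm to the left of lens 2, so d_o2 = +141.9 cm.
Lens 2: 1/d_i2 = 1/f₂ − 1/d_o2 = 1/(35.2) − 1/(141.9) = 0.02136, so d_i2 = 46.8 cm.
The final image is real, 46.8 cm to the right of lens 2 (overall magnification ≈ -2.5).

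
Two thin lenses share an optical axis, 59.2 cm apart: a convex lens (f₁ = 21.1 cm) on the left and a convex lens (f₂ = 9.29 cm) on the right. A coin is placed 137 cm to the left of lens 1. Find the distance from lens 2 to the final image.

12.7 cm

Lens 1: 1/d_i1 = 1/f₁ − 1/d_o1 = 1/(21.1) − 1/(137) = 0.04009, so d_i1 = 24.94 cm.
The intermediate image is 24.94 cm to the right of lens 1, which is 59.2 − (24.94) = 34.26 cm to the left of lens 2, so d_o2 = +34.26 cm.
Lens 2: 1/d_i2 = 1/f₂ − 1/d_o2 = 1/(9.29) − 1/(34.26) = 0.07845, so d_i2 = 12.7 cm.
The final image is real, 12.7 cm to the right of lens 2 (overall magnification ≈ 0.068).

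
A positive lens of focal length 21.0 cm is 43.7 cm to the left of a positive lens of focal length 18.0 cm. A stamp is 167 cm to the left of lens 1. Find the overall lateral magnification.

m = +1.54

Lens 1: 1/d_i1 = 1/(21.0) − 1/(167) = 0.04163, so d_i1 = 24.02 cm; m₁ = −d_i1/d_o1 = -0.1438.
d_o2 = 43.7 − (24.02) = 19.68 cm.
Lens 2: 1/d_i2 = 1/(18.0) − 1/(19.68) = 0.004743, so d_i2 = 210.9 cm; m₂ = −d_i2/d_o2 = -10.71.
m = m₁·m₂ = (-0.1438)(-10.71) = +1.54.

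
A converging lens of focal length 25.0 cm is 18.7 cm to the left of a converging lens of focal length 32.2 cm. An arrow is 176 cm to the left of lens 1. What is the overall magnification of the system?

Lens 1: 1/d_i1 = 1/(25.0) − 1/(176) = 0.03432, so d_i1 = 29.14 cm; m₁ = −d_i1/d_o1 = -0.1656.
d_o2 = 18.7 − (29.14) = -10.44 cm (virtual object).
Lens 2: 1/d_i2 = 1/(32.2) − 1/(-10.44) = 0.1268, so d_i2 = 7.884 cm; m₂ = −d_i2/d_o2 = +0.7552.
m = m₁·m₂ = (-0.1656)(+0.7552) = -0.125.

m = -0.125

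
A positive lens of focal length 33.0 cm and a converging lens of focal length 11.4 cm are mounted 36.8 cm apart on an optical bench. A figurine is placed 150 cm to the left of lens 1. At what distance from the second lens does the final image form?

3.71 cm

Lens 1: 1/d_i1 = 1/f₁ − 1/d_o1 = 1/(33.0) − 1/(150) = 0.02364, so d_i1 = 42.31 cm.
The intermediate image is 42.31 cm to the right of lens 1, which lies 5.510 cm to the right of lens 2 — a virtual object — so d_o2 = −5.510 cm.
Lens 2: 1/d_i2 = 1/f₂ − 1/d_o2 = 1/(11.4) − 1/(-5.510) = 0.2692, so d_i2 = 3.71 cm.
The final image is real, 3.71 cm to the right of lens 2 (overall magnification ≈ -0.19).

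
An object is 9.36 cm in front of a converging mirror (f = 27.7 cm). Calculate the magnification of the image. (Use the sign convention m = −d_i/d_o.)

m = +1.51

1/d_i = 1/f − 1/d_o = 1/(27.70) − 1/(9.36) = -0.07074, so d_i = -14.14 cm.
m = −d_i/d_o = −(-14.14)/(9.36) = +1.51.
The image is virtual, upright and enlarged, behind the mirror.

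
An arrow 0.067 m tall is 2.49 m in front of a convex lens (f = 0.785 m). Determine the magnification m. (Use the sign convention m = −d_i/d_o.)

1/d_i = 1/f − 1/d_o = 1/(0.7850) − 1/(2.49) = 0.8723, so d_i = 1.146 m.
m = −d_i/d_o = −(1.146)/(2.49) = -0.460.
The image is real, inverted and reduced, on the far side of the lens.

m = -0.460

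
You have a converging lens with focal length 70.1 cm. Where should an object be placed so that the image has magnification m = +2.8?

m = −d_i/d_o ⇒ d_i = −m·d_o.
1/f = 1/d_o + 1/d_i = 1/d_o − 1/(m·d_o) = (1 − 1/m)/d_o, so d_o = f(1 − 1/m) = (70.10)(1 − 1/(+2.8)) = 45.1 cm.

45.1 cm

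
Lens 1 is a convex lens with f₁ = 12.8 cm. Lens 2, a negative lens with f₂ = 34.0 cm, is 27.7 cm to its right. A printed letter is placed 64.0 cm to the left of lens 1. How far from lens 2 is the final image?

8.70 cm

Lens 1: 1/d_i1 = 1/f₁ − 1/d_o1 = 1/(12.8) − 1/(64.0) = 0.06250, so d_i1 = 16.00 cm.
The intermediate image is 16.00 cm to the right of lens 1, which is 27.7 − (16.00) = 11.70 cm to the left of lens 2, so d_o2 = +11.70 cm.
Lens 2 is diverging, so f₂ = −34.0 cm.
Lens 2: 1/d_i2 = 1/f₂ − 1/d_o2 = 1/(-34.0) − 1/(11.70) = -0.1149, so d_i2 = -8.70 cm.
The final image is virtual, 8.70 cm to the left of lens 2 (overall magnification ≈ -0.19).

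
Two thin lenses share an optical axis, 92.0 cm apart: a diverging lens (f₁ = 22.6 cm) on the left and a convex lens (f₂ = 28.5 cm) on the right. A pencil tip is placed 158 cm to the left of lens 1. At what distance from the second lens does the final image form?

Lens 1 is diverging, so f₁ = −22.6 cm.
Lens 1: 1/d_i1 = 1/f₁ − 1/d_o1 = 1/(-22.6) − 1/(158) = -0.05058, so d_i1 = -19.77 cm.
The intermediate image is 19.77 cm to the left of lens 1 (virtual), which is 92.0 − (-19.77) = 111.8 cm to the left of lens 2, so d_o2 = +111.8 cm.
Lens 2: 1/d_i2 = 1/f₂ − 1/d_o2 = 1/(28.5) − 1/(111.8) = 0.02614, so d_i2 = 38.3 cm.
The final image is real, 38.3 cm to the right of lens 2 (overall magnification ≈ -0.043).

38.3 cm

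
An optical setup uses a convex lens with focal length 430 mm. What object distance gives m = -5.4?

510 mm

m = −d_i/d_o ⇒ d_i = −m·d_o.
1/f = 1/d_o + 1/d_i = 1/d_o − 1/(m·d_o) = (1 − 1/m)/d_o, so d_o = f(1 − 1/m) = (430.0)(1 − 1/(-5.4)) = 510 mm.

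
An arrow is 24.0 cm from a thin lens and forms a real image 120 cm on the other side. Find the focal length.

Real image ⇒ d_i = +120 cm.
1/f = 1/d_o + 1/d_i = 1/(24.0) + 1/(120) = 0.05000, so f = 20.0 cm.
Since f is positive, the thin lens is converging.

f = 20.0 cm (converging)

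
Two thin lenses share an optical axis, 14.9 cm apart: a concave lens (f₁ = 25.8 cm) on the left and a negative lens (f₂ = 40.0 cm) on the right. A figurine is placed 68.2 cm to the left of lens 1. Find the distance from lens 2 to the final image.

Lens 1 is diverging, so f₁ = −25.8 cm.
Lens 1: 1/d_i1 = 1/f₁ − 1/d_o1 = 1/(-25.8) − 1/(68.2) = -0.05342, so d_i1 = -18.72 cm.
The intermediate image is 18.72 cm to the left of lens 1 (virtual), which is 14.9 − (-18.72) = 33.62 cm to the left of lens 2, so d_o2 = +33.62 cm.
Lens 2 is diverging, so f₂ = −40.0 cm.
Lens 2: 1/d_i2 = 1/f₂ − 1/d_o2 = 1/(-40.0) − 1/(33.62) = -0.05474, so d_i2 = -18.3 cm.
The final image is virtual, 18.3 cm to the left of lens 2 (overall magnification ≈ 0.15).

18.3 cm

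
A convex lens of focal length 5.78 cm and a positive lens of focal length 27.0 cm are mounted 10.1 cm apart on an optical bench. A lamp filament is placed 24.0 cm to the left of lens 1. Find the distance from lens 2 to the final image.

2.74 cm

Lens 1: 1/d_i1 = 1/f₁ − 1/d_o1 = 1/(5.78) − 1/(24.0) = 0.1313, so d_i1 = 7.614 cm.
The intermediate image is 7.614 cm to the right of lens 1, which is 10.1 − (7.614) = 2.486 cm to the left of lens 2, so d_o2 = +2.486 cm.
Lens 2: 1/d_i2 = 1/f₂ − 1/d_o2 = 1/(27.0) − 1/(2.486) = -0.3652, so d_i2 = -2.74 cm.
The final image is virtual, 2.74 cm to the left of lens 2 (overall magnification ≈ -0.35).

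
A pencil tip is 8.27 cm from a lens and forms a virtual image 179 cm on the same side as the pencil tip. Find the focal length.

Virtual image ⇒ d_i = −179 cm.
1/f = 1/d_o + 1/d_i = 1/(8.27) + 1/(-179) = 0.1153, so f = 8.67 cm.
Since f is positive, the lens is converging.

f = 8.67 cm (converging)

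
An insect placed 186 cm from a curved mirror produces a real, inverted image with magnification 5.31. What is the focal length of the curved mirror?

f = 157 cm (concave)

m = −d_i/d_o ⇒ d_i = −m·d_o = −(-5.31)·(186) = 987.7 cm.
1/f = 1/d_o + 1/d_i = 1/(186) + 1/(987.7) = 0.006389, so f = 157 cm.
Since f is positive, the curved mirror is concave.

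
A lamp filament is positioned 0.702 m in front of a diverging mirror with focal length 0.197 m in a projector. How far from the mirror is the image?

0.154 m

For a diverging mirror, f = -0.197 m.
Mirror equation: 1/q = 1/f − 1/p = 1/(-0.1970) − 1/(0.702) = -5.076 − 1.425 = -6.501, so q = -0.154 m.
The image is virtual, upright and reduced, behind the mirror.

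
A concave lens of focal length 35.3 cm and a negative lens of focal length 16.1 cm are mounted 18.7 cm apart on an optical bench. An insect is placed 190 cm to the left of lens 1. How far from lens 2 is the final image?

12.1 cm

Lens 1 is diverging, so f₁ = −35.3 cm.
Lens 1: 1/d_i1 = 1/f₁ − 1/d_o1 = 1/(-35.3) − 1/(190) = -0.03359, so d_i1 = -29.77 cm.
The intermediate image is 29.77 cm to the left of lens 1 (virtual), which is 18.7 − (-29.77) = 48.47 cm to the left of lens 2, so d_o2 = +48.47 cm.
Lens 2 is diverging, so f₂ = −16.1 cm.
Lens 2: 1/d_i2 = 1/f₂ − 1/d_o2 = 1/(-16.1) − 1/(48.47) = -0.08274, so d_i2 = -12.1 cm.
The final image is virtual, 12.1 cm to the left of lens 2 (overall magnification ≈ 0.039).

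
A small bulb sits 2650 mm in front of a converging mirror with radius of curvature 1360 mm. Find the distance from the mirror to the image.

915 mm

f = R/2 = 1360/2 = 680.0 mm.
Mirror equation: 1/q = 1/f − 1/p = 1/(680.0) − 1/(2650) = 0.001471 − 0.0003774 = 0.001093, so q = 915 mm.
The image is real, inverted and reduced, in front of the mirror.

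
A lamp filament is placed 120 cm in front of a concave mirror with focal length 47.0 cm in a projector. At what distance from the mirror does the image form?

Mirror equation: 1/q = 1/f − 1/p = 1/(47.00) − 1/(120) = 0.02128 − 0.008333 = 0.01294, so q = 77.3 cm.
The image is real, inverted and reduced, in front of the mirror.

77.3 cm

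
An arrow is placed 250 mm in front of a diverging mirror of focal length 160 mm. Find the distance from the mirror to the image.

For a diverging mirror, f = -160 mm.
Mirror equation: 1/s_i = 1/f − 1/s_o = 1/(-160.0) − 1/(250) = -0.006250 − 0.004000 = -0.01025, so s_i = -97.6 mm.
The image is virtual, upright and reduced, behind the mirror.

97.6 mm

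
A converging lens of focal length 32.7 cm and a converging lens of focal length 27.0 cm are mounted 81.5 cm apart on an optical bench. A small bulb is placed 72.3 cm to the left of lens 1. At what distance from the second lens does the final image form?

113 cm

Lens 1: 1/d_i1 = 1/f₁ − 1/d_o1 = 1/(32.7) − 1/(72.3) = 0.01675, so d_i1 = 59.70 cm.
The intermediate image is 59.70 cm to the right of lens 1, which is 81.5 − (59.70) = 21.80 cm to the left of lens 2, so d_o2 = +21.80 cm.
Lens 2: 1/d_i2 = 1/f₂ − 1/d_o2 = 1/(27.0) − 1/(21.80) = -0.008835, so d_i2 = -113 cm.
The final image is virtual, 113 cm to the left of lens 2 (overall magnification ≈ -4.3).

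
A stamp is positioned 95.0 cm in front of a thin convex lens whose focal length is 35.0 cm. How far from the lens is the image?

Thin-lens equation: 1/s_i = 1/f − 1/s_o = 1/(35.00) − 1/(95.0) = 0.02857 − 0.01053 = 0.01805, so s_i = 55.4 cm.
The image is real, inverted and reduced, on the far side of the lens.

55.4 cm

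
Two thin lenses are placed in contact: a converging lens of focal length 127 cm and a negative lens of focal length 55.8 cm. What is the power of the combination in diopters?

P = -1.00 D

P₁ = 1/f₁ = 1/(1.27 m) = +0.7874 D; P₂ = 1/f₂ = 1/(-0.558 m) = -1.792 D.
For thin lenses in contact, P = P₁ + P₂ = (+0.7874) + (-1.792) = -1.00 D.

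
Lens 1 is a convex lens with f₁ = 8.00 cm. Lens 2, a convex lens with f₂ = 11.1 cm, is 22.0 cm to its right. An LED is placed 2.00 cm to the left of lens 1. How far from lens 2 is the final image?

20.2 cm

Lens 1: 1/d_i1 = 1/f₁ − 1/d_o1 = 1/(8.00) − 1/(2.00) = -0.3750, so d_i1 = -2.667 cm.
The intermediate image is 2.667 cm to the left of lens 1 (virtual), which is 22.0 − (-2.667) = 24.67 cm to the left of lens 2, so d_o2 = +24.67 cm.
Lens 2: 1/d_i2 = 1/f₂ − 1/d_o2 = 1/(11.1) − 1/(24.67) = 0.04956, so d_i2 = 20.2 cm.
The final image is real, 20.2 cm to the right of lens 2 (overall magnification ≈ -1.1).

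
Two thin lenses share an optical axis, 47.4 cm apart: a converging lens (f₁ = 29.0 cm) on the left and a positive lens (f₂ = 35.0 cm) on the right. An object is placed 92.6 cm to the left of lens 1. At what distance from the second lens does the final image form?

Lens 1: 1/d_i1 = 1/f₁ − 1/d_o1 = 1/(29.0) − 1/(92.6) = 0.02368, so d_i1 = 42.22 cm.
The intermediate image is 42.22 cm to the right of lens 1, which is 47.4 − (42.22) = 5.180 cm to the left of lens 2, so d_o2 = +5.180 cm.
Lens 2: 1/d_i2 = 1/f₂ − 1/d_o2 = 1/(35.0) − 1/(5.180) = -0.1645, so d_i2 = -6.08 cm.
The final image is virtual, 6.08 cm to the left of lens 2 (overall magnification ≈ -0.54).

6.08 cm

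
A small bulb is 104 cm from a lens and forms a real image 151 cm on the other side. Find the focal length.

f = 61.6 cm (converging)

Real image ⇒ d_i = +151 cm.
1/f = 1/d_o + 1/d_i = 1/(104) + 1/(151) = 0.01624, so f = 61.6 cm.
Since f is positive, the lens is converging.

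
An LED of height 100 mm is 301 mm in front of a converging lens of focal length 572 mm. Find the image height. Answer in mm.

1/d_i = 1/f − 1/d_o = 1/(572.0) − 1/(301) = -0.001574, so d_i = -635.3 mm.
m = −d_i/d_o = +2.111.
|h_i| = |m|·h_o = 2.111 × 100 = 211 mm. The image is virtual, upright and enlarged, on the same side as the object.

211 mm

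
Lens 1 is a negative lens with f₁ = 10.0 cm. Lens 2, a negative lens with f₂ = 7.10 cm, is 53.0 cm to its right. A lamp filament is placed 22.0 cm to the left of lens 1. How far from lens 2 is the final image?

Lens 1 is diverging, so f₁ = −10.0 cm.
Lens 1: 1/d_i1 = 1/f₁ − 1/d_o1 = 1/(-10.0) − 1/(22.0) = -0.1455, so d_i1 = -6.875 cm.
The intermediate image is 6.875 cm to the left of lens 1 (virtual), which is 53.0 − (-6.875) = 59.88 cm to the left of lens 2, so d_o2 = +59.88 cm.
Lens 2 is diverging, so f₂ = −7.10 cm.
Lens 2: 1/d_i2 = 1/f₂ − 1/d_o2 = 1/(-7.10) − 1/(59.88) = -0.1575, so d_i2 = -6.35 cm.
The final image is virtual, 6.35 cm to the left of lens 2 (overall magnification ≈ 0.033).

6.35 cm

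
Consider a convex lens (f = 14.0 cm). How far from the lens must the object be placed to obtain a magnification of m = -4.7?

m = −d_i/d_o ⇒ d_i = −m·d_o.
1/f = 1/d_o + 1/d_i = 1/d_o − 1/(m·d_o) = (1 − 1/m)/d_o, so d_o = f(1 − 1/m) = (14.00)(1 − 1/(-4.7)) = 17.0 cm.

17.0 cm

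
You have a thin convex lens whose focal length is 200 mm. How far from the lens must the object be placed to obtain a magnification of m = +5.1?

161 mm

m = −d_i/d_o ⇒ d_i = −m·d_o.
1/f = 1/d_o + 1/d_i = 1/d_o − 1/(m·d_o) = (1 − 1/m)/d_o, so d_o = f(1 − 1/m) = (200.0)(1 − 1/(+5.1)) = 161 mm.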